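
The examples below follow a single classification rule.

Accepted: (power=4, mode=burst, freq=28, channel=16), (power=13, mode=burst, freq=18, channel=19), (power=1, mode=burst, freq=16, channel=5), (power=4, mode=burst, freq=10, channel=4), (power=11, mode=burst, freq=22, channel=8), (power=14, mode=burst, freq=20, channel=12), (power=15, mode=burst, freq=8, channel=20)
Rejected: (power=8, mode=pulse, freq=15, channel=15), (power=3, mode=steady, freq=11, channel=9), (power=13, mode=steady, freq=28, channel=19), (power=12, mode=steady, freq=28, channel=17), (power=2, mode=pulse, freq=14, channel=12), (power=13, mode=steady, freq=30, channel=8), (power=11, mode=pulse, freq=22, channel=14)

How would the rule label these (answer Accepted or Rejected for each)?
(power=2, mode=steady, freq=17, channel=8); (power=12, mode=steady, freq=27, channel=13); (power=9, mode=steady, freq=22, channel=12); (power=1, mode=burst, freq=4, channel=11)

Rejected, Rejected, Rejected, Accepted

A rule that fits every label: mode is burst — true of each 'Accepted' example, false of each 'Rejected' one.
(power=2, mode=steady, freq=17, channel=8): mode is steady, lacks this property → Rejected.
(power=12, mode=steady, freq=27, channel=13): mode is steady, lacks this property → Rejected.
(power=9, mode=steady, freq=22, channel=12): mode is steady, lacks this property → Rejected.
(power=1, mode=burst, freq=4, channel=11): mode is burst, passes → Accepted.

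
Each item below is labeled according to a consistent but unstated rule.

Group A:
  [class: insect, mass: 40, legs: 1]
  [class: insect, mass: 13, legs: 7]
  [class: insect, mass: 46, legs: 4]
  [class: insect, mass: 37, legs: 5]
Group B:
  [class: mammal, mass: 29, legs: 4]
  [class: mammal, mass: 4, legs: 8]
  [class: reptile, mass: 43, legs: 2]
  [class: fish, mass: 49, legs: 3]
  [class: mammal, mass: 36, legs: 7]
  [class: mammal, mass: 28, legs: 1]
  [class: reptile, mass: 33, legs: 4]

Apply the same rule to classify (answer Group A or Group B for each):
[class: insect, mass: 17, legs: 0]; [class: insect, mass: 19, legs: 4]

The distinguishing property — class is insect — holds for all the 'Group A' cases and none of the 'Group B' cases.
[class: insect, mass: 17, legs: 0]: Group A (class is insect).
[class: insect, mass: 19, legs: 4]: Group A (class is insect).

Group A, Group A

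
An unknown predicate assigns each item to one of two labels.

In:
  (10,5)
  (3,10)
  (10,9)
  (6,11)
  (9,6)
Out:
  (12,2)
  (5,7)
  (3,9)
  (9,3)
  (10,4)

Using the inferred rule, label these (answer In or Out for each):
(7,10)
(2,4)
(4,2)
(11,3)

In, Out, Out, Out

The common property of the 'In' items is: sum is odd. No 'Out' item has it.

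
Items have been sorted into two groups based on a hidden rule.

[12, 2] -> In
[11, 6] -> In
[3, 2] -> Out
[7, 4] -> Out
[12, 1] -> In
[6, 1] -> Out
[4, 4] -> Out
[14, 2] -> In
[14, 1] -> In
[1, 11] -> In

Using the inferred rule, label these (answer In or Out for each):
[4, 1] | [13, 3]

The distinguishing property — sum ≥ 12 — holds for all the 'In' cases and none of the 'Out' cases.
Out: [4, 1], since 4+1 = 5.
In: [13, 3], since 13+3 = 16.

Out, In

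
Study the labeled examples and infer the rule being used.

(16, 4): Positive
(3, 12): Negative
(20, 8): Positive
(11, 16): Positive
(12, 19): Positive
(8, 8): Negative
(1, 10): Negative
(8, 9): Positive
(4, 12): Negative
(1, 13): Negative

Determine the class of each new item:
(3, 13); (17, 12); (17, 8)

Negative, Positive, Positive

The classifier is using: sum ≥ 17.
(3, 13): Negative (3+13 = 16).
(17, 12): Positive (17+12 = 29).
(17, 8): Positive (17+8 = 25).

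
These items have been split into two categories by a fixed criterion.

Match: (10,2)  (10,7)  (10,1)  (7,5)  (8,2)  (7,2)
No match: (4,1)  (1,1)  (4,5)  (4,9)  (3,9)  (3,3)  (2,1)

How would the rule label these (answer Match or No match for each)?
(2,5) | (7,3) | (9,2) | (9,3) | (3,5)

The simplest hypothesis consistent with all the labels is: first ≥ 5.
(2,5): No match (first 2). (7,3): Match (first 7). (9,2): Match (first 9). (9,3): Match (first 9). (3,5): No match (first 3).

No match, Match, Match, Match, No match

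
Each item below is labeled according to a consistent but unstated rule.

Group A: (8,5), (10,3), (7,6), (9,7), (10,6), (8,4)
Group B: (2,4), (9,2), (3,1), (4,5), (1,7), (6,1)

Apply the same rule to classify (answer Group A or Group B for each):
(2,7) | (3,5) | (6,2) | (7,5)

Group B, Group B, Group B, Group A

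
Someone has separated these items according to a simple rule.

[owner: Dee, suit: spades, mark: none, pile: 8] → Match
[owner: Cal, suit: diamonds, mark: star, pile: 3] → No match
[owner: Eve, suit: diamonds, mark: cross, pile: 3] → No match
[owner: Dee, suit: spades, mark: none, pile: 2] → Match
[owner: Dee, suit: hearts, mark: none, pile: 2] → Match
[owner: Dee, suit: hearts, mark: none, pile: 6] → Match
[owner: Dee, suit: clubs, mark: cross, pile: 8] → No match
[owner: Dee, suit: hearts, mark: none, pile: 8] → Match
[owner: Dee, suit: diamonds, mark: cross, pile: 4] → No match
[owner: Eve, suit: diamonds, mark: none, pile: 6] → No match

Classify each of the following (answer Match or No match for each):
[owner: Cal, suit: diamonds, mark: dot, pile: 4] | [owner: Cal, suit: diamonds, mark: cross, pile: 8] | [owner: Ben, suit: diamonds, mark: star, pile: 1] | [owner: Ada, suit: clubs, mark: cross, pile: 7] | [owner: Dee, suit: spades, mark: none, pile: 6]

A rule that fits every label: mark is none AND owner is Dee — true of each 'Match' example, false of each 'No match' one.
[owner: Cal, suit: diamonds, mark: dot, pile: 4] — mark is dot, owner is Cal, hence No match. [owner: Cal, suit: diamonds, mark: cross, pile: 8] — mark is cross, owner is Cal, hence No match. [owner: Ben, suit: diamonds, mark: star, pile: 1] — mark is star, owner is Ben, hence No match. [owner: Ada, suit: clubs, mark: cross, pile: 7] — mark is cross, owner is Ada, hence No match. [owner: Dee, suit: spades, mark: none, pile: 6] — mark is none, owner is Dee, hence Match.

No match, No match, No match, No match, Match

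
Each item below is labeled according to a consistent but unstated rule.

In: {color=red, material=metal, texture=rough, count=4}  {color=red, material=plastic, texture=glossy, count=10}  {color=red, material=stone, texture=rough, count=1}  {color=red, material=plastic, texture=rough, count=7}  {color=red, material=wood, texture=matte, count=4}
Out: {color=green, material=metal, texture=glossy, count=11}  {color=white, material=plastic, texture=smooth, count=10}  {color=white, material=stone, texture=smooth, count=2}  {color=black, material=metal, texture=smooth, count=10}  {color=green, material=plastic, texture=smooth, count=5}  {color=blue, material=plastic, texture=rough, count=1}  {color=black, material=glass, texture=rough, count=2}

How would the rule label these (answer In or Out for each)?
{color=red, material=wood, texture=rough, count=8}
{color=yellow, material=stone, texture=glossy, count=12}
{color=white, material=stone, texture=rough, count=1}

In, Out, Out

The classifier is using: color is red.
{color=red, material=wood, texture=rough, count=8}: color is red — passes, so In.
{color=yellow, material=stone, texture=glossy, count=12}: color is yellow — lacks this property, so Out.
{color=white, material=stone, texture=rough, count=1}: color is white — lacks this property, so Out.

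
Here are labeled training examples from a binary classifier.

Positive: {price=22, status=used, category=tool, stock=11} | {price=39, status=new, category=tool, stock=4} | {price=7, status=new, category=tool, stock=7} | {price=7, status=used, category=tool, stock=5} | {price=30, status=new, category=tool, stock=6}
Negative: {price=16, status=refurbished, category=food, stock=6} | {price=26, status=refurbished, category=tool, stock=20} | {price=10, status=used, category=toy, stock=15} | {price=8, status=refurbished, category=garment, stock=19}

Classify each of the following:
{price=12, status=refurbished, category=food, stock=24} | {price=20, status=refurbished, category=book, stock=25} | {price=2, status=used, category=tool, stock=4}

The common property of the 'Positive' items is: category is tool AND stock ≤ 11. No 'Negative' item has it.
{price=12, status=refurbished, category=food, stock=24}: category is food, stock = 24, fails the rule → Negative. {price=20, status=refurbished, category=book, stock=25}: category is book, stock = 25, fails the rule → Negative. {price=2, status=used, category=tool, stock=4}: category is tool, stock = 4, checks out → Positive.

Negative, Negative, Positive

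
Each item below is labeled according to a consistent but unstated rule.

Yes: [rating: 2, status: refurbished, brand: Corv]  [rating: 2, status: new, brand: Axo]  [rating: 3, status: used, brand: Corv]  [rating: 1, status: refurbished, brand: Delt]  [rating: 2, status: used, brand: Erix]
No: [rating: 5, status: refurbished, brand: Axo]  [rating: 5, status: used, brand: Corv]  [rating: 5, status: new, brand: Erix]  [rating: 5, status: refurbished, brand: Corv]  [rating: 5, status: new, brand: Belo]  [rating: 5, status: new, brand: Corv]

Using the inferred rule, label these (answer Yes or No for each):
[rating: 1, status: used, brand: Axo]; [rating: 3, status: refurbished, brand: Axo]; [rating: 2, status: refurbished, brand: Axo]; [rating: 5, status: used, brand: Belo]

Yes, Yes, Yes, No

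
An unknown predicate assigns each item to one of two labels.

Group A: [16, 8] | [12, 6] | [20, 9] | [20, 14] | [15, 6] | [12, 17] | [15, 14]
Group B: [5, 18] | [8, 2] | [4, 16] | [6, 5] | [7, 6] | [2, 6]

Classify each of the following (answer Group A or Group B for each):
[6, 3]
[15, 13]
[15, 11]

Every 'Group A' example satisfies: first ≥ 9. None of the 'Group B' examples do.

Group B, Group A, Group A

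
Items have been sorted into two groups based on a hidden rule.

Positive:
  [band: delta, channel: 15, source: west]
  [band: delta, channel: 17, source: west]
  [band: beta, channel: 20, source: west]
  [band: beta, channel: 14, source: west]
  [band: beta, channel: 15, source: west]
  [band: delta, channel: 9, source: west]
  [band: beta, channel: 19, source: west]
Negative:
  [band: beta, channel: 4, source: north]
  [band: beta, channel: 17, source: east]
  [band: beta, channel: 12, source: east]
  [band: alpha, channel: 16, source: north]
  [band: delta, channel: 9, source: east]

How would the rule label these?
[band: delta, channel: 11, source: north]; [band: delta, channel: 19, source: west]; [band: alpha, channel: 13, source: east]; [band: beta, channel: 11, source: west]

One predicate separates the groups cleanly: source is west.

Negative, Positive, Negative, Positive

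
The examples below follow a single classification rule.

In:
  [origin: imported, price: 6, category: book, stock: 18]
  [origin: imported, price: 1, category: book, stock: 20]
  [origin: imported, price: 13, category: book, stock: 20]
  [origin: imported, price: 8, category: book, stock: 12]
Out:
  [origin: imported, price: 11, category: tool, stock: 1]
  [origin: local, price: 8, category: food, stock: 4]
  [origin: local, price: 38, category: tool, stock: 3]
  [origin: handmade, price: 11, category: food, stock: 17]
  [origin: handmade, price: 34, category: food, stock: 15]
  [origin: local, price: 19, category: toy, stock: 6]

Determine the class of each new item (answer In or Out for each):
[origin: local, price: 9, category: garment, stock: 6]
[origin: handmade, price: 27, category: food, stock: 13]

The common property of the 'In' items is: category is book. No 'Out' item has it.
[origin: local, price: 9, category: garment, stock: 6] — category is garment, hence Out. [origin: handmade, price: 27, category: food, stock: 13] — category is food, hence Out.

Out, Out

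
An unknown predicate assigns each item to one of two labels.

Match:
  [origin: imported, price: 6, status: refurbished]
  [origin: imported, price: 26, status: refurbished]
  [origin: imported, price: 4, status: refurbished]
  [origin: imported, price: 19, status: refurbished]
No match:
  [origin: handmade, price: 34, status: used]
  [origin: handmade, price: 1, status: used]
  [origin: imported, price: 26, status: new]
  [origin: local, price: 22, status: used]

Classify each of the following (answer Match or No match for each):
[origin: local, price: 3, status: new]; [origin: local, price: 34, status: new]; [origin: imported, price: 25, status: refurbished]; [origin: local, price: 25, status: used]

Comparing the two groups points to one rule — status is refurbished.
[origin: local, price: 3, status: new]: status is new, fails this test → No match. [origin: local, price: 34, status: new]: status is new, fails this test → No match. [origin: imported, price: 25, status: refurbished]: status is refurbished, satisfies this → Match. [origin: local, price: 25, status: used]: status is used, fails this test → No match.

No match, No match, Match, No match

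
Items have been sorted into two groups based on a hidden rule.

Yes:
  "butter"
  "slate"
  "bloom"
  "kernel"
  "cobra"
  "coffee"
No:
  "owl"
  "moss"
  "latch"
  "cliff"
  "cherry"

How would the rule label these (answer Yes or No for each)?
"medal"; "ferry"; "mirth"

The pattern is that an item is 'Yes' exactly when: has ≥ 2 vowels.
"medal": Yes (2 vowels).
"ferry": No (1 vowel).
"mirth": No (1 vowel).

Yes, No, No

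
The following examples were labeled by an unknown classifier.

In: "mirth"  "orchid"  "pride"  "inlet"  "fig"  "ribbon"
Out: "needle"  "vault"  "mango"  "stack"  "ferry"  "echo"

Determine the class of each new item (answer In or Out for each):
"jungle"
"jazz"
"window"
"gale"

Out, Out, In, Out

One predicate separates the groups cleanly: contains 'i'.
"jungle": no 'i' — doesn't qualify, so Out.
"jazz": no 'i' — doesn't qualify, so Out.
"window": has 'i' — meets the rule, so In.
"gale": no 'i' — doesn't qualify, so Out.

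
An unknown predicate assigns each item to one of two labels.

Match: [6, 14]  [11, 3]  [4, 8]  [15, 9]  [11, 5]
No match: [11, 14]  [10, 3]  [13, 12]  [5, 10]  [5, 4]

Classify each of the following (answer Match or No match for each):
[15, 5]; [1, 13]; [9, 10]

All 'Match' examples share one property — sum is even — and every 'No match' example lacks it.

Match, Match, No match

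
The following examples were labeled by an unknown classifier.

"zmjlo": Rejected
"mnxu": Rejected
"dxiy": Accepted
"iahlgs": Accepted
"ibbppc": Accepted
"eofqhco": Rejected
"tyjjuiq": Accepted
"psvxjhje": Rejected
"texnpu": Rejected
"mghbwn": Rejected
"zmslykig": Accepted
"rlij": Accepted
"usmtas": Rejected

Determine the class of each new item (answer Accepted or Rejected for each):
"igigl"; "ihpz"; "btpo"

Rule: contains 'i'. This holds for each 'Accepted' example and fails for each 'Rejected' one.
"igigl" — has 'i', hence Accepted.
"ihpz" — has 'i', hence Accepted.
"btpo" — no 'i', hence Rejected.

Accepted, Accepted, Rejected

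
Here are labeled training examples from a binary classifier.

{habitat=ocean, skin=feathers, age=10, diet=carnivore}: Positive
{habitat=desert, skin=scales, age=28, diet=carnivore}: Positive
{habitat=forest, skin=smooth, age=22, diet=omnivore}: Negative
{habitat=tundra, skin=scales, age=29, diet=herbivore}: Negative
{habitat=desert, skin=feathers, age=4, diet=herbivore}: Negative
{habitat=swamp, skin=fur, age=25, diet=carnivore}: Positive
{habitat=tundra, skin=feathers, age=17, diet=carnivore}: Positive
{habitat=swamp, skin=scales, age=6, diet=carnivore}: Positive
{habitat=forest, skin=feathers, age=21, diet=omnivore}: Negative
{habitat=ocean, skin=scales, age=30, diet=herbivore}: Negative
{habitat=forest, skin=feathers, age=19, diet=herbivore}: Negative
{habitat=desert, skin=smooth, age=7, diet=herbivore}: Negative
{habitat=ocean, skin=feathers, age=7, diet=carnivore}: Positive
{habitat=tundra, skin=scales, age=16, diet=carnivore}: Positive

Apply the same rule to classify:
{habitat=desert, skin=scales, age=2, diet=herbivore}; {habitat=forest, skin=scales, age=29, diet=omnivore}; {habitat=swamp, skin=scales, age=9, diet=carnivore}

Negative, Negative, Positive

The rule appears to be: diet is carnivore.
{habitat=desert, skin=scales, age=2, diet=herbivore} — diet is herbivore, hence Negative. {habitat=forest, skin=scales, age=29, diet=omnivore} — diet is omnivore, hence Negative. {habitat=swamp, skin=scales, age=9, diet=carnivore} — diet is carnivore, hence Positive.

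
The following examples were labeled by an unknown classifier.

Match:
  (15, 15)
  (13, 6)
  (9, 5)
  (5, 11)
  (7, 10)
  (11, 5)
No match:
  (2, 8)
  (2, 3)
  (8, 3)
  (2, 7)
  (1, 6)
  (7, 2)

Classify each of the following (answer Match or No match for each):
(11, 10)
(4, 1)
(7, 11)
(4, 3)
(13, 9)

The common property of the 'Match' items is: sum ≥ 14. No 'No match' item has it.
(11, 10): Match (11+10 = 21). (4, 1): No match (4+1 = 5). (7, 11): Match (7+11 = 18). (4, 3): No match (4+3 = 7). (13, 9): Match (13+9 = 22).

Match, No match, Match, No match, Match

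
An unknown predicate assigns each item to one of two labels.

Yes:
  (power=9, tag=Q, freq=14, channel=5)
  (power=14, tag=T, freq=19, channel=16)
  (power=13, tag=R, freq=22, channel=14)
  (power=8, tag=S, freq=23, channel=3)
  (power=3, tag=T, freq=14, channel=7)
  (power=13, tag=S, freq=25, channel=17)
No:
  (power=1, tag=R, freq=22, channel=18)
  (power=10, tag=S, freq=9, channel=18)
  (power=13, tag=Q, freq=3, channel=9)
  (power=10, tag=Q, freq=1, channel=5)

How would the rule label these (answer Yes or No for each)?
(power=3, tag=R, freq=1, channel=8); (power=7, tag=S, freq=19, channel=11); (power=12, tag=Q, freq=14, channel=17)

No, Yes, Yes

The pattern is that an item is 'Yes' exactly when: power ≥ 3 AND freq ≥ 14.
No: (power=3, tag=R, freq=1, channel=8), since power = 3, freq = 1. Yes: (power=7, tag=S, freq=19, channel=11), since power = 7, freq = 19. Yes: (power=12, tag=Q, freq=14, channel=17), since power = 12, freq = 14.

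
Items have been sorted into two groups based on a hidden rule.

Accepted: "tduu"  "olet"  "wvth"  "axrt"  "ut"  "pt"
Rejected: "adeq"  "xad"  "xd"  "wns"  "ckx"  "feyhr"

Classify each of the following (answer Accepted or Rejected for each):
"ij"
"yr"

The simplest hypothesis consistent with all the labels is: contains 't'.

Rejected, Rejected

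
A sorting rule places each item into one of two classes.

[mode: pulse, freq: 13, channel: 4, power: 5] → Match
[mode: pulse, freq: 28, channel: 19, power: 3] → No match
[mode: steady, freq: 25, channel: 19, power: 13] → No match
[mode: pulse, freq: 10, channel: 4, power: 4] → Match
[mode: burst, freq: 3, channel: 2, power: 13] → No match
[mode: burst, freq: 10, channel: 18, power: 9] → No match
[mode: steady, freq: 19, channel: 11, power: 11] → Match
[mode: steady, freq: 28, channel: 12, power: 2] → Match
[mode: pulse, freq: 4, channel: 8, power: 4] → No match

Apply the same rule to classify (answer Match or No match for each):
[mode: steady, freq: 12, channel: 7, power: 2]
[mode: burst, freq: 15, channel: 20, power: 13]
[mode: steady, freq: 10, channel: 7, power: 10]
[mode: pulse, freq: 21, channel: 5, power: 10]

Match, No match, Match, Match

Rule: channel ≤ 12 AND freq ≥ 10. This holds for each 'Match' example and fails for each 'No match' one.
[mode: steady, freq: 12, channel: 7, power: 2] → channel = 7, freq = 12 → Match. [mode: burst, freq: 15, channel: 20, power: 13] → channel = 20, freq = 15 → No match. [mode: steady, freq: 10, channel: 7, power: 10] → channel = 7, freq = 10 → Match. [mode: pulse, freq: 21, channel: 5, power: 10] → channel = 5, freq = 21 → Match.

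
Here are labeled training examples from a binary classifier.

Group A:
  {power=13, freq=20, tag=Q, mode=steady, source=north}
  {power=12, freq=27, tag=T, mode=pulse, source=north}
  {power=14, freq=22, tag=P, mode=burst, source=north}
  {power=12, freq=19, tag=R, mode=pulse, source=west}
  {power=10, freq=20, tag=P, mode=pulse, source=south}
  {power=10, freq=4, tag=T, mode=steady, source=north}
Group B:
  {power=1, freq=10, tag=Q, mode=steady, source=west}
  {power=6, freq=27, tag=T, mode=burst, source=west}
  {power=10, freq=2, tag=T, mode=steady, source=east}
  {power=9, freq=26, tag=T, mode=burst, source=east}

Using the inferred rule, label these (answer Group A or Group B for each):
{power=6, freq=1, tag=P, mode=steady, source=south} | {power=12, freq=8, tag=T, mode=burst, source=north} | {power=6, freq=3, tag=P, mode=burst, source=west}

A rule that fits every label: source is north OR mode is pulse — true of each 'Group A' example, false of each 'Group B' one.
Group B: {power=6, freq=1, tag=P, mode=steady, source=south}, since source is south, mode is steady. Group A: {power=12, freq=8, tag=T, mode=burst, source=north}, since source is north, mode is burst. Group B: {power=6, freq=3, tag=P, mode=burst, source=west}, since source is west, mode is burst.

Group B, Group A, Group B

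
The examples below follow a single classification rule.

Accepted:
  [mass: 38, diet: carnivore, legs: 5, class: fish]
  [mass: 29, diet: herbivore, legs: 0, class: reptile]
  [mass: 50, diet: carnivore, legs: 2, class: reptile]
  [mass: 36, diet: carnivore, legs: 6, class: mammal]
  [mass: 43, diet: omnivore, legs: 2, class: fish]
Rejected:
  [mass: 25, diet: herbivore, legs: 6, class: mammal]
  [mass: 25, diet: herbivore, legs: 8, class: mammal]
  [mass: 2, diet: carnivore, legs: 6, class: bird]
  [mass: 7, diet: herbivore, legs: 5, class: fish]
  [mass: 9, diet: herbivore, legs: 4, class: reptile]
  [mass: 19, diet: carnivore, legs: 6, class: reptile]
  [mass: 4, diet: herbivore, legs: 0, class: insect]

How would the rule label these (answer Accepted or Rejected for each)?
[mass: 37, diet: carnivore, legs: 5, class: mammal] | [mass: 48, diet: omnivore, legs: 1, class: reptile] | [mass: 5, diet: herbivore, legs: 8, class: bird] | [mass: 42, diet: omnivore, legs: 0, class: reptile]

Accepted, Accepted, Rejected, Accepted

The classifier is using: mass ≥ 29.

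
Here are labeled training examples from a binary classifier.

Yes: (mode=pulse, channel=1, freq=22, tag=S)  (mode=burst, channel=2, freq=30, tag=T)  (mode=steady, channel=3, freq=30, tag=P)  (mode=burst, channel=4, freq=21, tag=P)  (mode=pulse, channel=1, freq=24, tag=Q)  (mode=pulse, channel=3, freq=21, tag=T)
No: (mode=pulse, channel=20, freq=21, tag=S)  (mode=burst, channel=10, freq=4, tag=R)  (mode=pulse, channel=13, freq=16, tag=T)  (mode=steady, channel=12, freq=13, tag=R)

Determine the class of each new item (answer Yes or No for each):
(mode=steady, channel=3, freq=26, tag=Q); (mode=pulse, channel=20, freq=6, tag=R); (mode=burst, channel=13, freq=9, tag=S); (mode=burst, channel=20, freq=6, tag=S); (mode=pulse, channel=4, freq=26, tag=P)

All 'Yes' examples share one property — channel ≤ 4 — and every 'No' example lacks it.
(mode=steady, channel=3, freq=26, tag=Q): Yes (channel = 3).
(mode=pulse, channel=20, freq=6, tag=R): No (channel = 20).
(mode=burst, channel=13, freq=9, tag=S): No (channel = 13).
(mode=burst, channel=20, freq=6, tag=S): No (channel = 20).
(mode=pulse, channel=4, freq=26, tag=P): Yes (channel = 4).

Yes, No, No, No, Yes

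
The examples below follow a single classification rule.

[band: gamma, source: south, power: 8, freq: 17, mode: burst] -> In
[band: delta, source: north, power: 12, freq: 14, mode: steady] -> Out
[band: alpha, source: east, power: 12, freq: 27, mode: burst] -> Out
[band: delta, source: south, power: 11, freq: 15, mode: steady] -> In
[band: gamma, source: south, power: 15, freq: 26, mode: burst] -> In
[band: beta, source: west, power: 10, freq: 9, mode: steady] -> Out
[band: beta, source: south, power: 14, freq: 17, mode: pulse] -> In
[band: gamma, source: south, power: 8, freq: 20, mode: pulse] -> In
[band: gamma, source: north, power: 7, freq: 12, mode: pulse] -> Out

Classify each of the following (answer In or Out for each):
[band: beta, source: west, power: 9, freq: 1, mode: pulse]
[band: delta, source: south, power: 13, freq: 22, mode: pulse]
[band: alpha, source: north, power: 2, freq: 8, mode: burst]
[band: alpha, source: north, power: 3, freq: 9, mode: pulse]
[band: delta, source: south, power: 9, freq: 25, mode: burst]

All 'In' examples share one property — source is south — and every 'Out' example lacks it.
[band: beta, source: west, power: 9, freq: 1, mode: pulse] → source is west → Out. [band: delta, source: south, power: 13, freq: 22, mode: pulse] → source is south → In. [band: alpha, source: north, power: 2, freq: 8, mode: burst] → source is north → Out. [band: alpha, source: north, power: 3, freq: 9, mode: pulse] → source is north → Out. [band: delta, source: south, power: 9, freq: 25, mode: burst] → source is south → In.

Out, In, Out, Out, In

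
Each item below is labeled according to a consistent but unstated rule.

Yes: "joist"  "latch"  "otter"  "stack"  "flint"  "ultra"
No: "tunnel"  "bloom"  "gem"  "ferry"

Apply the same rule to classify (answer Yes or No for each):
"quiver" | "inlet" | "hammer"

No, Yes, No

A rule that fits every label: odd length AND contains 't' — true of each 'Yes' example, false of each 'No' one.
"quiver": No (length 6, no 't'). "inlet": Yes (length 5, has 't'). "hammer": No (length 6, no 't').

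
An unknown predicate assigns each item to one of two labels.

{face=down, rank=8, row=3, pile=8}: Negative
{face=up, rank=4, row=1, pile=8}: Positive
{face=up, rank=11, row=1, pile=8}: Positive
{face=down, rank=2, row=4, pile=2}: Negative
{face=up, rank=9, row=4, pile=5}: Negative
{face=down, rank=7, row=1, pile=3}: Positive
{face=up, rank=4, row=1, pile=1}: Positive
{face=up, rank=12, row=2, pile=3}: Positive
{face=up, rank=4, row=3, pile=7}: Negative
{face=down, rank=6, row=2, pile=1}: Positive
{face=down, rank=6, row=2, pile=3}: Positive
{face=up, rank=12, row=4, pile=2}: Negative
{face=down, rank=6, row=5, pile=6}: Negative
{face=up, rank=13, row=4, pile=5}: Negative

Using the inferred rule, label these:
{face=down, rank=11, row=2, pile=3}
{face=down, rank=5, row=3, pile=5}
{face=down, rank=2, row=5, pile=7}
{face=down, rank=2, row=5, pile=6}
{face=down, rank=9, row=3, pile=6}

Positive, Negative, Negative, Negative, Negative

All 'Positive' examples share one property — row ≤ 2 — and every 'Negative' example lacks it.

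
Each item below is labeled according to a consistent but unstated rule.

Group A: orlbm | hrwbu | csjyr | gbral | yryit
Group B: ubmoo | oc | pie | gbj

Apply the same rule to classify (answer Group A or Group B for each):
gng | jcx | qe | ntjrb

A rule that fits every label: contains 'r' — true of each 'Group A' example, false of each 'Group B' one.

Group B, Group B, Group B, Group A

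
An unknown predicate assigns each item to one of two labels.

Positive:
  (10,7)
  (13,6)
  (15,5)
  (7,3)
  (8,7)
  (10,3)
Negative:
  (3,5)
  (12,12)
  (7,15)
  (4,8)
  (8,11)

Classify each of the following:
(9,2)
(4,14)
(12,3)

Checking candidate rules against both groups, what survives is: first > second.

Positive, Negative, Positive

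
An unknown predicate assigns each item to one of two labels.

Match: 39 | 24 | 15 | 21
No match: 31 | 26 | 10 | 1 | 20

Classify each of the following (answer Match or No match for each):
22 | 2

No match, No match

The distinguishing property — multiple of 3 — holds for all the 'Match' cases and none of the 'No match' cases.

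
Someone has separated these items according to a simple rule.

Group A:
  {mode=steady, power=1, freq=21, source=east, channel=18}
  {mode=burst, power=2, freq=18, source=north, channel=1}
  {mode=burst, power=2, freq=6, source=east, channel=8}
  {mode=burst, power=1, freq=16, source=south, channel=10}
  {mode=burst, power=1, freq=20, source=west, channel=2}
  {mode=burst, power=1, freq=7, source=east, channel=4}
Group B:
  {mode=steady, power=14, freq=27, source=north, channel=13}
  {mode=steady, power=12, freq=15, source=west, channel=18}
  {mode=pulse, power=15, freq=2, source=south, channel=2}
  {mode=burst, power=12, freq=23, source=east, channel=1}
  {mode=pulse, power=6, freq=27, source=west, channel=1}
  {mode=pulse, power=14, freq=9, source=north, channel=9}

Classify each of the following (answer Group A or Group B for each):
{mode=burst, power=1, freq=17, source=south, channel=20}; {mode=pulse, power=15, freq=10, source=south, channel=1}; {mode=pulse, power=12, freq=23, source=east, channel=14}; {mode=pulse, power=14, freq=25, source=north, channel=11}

Group A, Group B, Group B, Group B

A rule that fits every label: power ≤ 2 — true of each 'Group A' example, false of each 'Group B' one.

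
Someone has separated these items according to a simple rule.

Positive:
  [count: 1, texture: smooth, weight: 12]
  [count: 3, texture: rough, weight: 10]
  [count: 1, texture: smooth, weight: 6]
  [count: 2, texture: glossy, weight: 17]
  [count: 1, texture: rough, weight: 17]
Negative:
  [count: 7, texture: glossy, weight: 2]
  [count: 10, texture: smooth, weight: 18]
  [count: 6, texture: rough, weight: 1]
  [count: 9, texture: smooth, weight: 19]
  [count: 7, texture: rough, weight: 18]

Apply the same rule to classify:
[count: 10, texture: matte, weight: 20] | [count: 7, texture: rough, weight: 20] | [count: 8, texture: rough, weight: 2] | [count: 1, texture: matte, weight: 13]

A rule that fits every label: count ≤ 3 — true of each 'Positive' example, false of each 'Negative' one.

Negative, Negative, Negative, Positive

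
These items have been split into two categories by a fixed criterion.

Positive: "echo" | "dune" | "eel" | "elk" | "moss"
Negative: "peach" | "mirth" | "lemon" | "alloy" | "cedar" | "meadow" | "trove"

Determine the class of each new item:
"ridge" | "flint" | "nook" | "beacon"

Negative, Negative, Positive, Negative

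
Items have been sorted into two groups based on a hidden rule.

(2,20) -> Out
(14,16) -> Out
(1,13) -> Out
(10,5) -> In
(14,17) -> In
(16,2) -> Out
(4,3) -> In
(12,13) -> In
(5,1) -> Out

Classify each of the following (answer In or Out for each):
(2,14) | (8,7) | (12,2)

Out, In, Out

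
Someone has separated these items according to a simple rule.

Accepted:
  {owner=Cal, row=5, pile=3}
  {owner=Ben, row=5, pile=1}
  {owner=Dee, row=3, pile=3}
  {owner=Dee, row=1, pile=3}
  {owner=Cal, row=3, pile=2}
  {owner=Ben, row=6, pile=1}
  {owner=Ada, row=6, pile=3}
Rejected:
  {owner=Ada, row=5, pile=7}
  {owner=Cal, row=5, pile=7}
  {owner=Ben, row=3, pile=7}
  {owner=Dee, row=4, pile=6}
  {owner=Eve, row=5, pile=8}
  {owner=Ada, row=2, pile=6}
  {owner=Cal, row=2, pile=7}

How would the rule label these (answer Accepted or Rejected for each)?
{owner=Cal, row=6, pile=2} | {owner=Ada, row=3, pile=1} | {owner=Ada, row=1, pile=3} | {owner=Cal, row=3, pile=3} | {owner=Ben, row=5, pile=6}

Accepted, Accepted, Accepted, Accepted, Rejected

Every 'Accepted' example satisfies: pile ≤ 3. None of the 'Rejected' examples do.
{owner=Cal, row=6, pile=2} — pile = 2, hence Accepted.
{owner=Ada, row=3, pile=1} — pile = 1, hence Accepted.
{owner=Ada, row=1, pile=3} — pile = 3, hence Accepted.
{owner=Cal, row=3, pile=3} — pile = 3, hence Accepted.
{owner=Ben, row=5, pile=6} — pile = 6, hence Rejected.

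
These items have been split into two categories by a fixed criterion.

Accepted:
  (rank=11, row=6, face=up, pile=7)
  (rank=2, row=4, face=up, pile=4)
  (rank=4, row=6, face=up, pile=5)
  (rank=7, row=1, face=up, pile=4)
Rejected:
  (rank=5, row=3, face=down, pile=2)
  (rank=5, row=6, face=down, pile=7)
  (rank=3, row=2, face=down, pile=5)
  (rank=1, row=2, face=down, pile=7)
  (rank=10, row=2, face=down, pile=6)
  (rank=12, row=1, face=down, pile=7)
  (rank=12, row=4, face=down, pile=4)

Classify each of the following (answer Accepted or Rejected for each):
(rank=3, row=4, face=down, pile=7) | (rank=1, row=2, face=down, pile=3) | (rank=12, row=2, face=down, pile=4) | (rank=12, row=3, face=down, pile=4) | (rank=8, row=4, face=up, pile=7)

Rejected, Rejected, Rejected, Rejected, Accepted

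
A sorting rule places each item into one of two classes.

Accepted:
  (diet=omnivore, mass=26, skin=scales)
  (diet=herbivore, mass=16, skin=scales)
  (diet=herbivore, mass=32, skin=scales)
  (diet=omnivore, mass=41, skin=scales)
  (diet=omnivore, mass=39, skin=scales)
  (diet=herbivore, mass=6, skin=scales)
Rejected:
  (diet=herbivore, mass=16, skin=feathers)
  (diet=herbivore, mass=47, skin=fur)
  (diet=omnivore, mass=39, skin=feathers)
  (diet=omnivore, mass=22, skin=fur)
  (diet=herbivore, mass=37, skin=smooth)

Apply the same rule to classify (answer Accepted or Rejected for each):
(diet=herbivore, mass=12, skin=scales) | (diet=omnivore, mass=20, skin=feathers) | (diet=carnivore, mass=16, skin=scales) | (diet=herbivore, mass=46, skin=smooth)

The distinguishing property — skin is scales — holds for all the 'Accepted' cases and none of the 'Rejected' cases.
(diet=herbivore, mass=12, skin=scales): skin is scales — checks out, so Accepted. (diet=omnivore, mass=20, skin=feathers): skin is feathers — doesn't match, so Rejected. (diet=carnivore, mass=16, skin=scales): skin is scales — checks out, so Accepted. (diet=herbivore, mass=46, skin=smooth): skin is smooth — doesn't match, so Rejected.

Accepted, Rejected, Accepted, Rejected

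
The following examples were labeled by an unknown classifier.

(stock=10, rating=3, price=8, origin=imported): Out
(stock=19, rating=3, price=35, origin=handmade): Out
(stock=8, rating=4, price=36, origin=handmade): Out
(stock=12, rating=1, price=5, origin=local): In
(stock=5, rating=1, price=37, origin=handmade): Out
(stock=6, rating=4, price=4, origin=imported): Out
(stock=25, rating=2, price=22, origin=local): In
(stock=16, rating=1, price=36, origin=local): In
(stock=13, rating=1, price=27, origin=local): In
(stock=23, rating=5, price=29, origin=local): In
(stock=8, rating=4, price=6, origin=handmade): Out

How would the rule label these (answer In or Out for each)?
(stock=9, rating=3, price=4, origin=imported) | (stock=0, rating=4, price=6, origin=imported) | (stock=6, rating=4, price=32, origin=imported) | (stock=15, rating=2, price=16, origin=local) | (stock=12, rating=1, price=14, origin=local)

Every 'In' example satisfies: origin is local. None of the 'Out' examples do.
Out: (stock=9, rating=3, price=4, origin=imported), since origin is imported. Out: (stock=0, rating=4, price=6, origin=imported), since origin is imported. Out: (stock=6, rating=4, price=32, origin=imported), since origin is imported. In: (stock=15, rating=2, price=16, origin=local), since origin is local. In: (stock=12, rating=1, price=14, origin=local), since origin is local.

Out, Out, Out, In, In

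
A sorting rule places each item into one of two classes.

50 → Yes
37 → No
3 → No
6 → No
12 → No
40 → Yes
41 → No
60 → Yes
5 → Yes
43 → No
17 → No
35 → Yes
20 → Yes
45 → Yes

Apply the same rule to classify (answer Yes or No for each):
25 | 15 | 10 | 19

Yes, Yes, Yes, No

The classifier is using: multiple of 5.
25 → 25 = 5·5 → Yes. 15 → 15 = 5·3 → Yes. 10 → 10 = 5·2 → Yes. 19 → 19 = 5·3 + 4 → No.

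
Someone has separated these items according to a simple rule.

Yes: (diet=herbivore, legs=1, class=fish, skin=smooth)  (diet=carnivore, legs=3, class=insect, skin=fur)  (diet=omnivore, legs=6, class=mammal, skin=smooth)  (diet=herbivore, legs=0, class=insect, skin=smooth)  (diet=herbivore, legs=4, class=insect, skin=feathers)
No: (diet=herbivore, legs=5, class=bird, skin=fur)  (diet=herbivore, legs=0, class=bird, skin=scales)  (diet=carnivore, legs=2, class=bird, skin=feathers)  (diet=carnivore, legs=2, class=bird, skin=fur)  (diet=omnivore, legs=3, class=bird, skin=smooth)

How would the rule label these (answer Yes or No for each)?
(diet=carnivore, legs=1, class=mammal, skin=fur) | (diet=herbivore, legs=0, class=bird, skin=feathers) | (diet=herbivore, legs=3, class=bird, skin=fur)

Yes, No, No

The distinguishing property — class is not bird — holds for all the 'Yes' cases and none of the 'No' cases.
(diet=carnivore, legs=1, class=mammal, skin=fur): class is mammal, matches → Yes. (diet=herbivore, legs=0, class=bird, skin=feathers): class is bird, doesn't qualify → No. (diet=herbivore, legs=3, class=bird, skin=fur): class is bird, doesn't qualify → No.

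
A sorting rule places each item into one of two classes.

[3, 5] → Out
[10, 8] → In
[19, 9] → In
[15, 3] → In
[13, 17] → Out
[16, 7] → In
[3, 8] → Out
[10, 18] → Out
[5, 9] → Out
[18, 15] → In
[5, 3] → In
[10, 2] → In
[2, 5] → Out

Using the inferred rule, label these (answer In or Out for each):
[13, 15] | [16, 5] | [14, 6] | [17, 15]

Out, In, In, In

Rule: first > second. This holds for each 'In' example and fails for each 'Out' one.
[13, 15]: 13 < 15, lacks this property → Out. [16, 5]: 16 > 5, satisfies this → In. [14, 6]: 14 > 6, satisfies this → In. [17, 15]: 17 > 15, satisfies this → In.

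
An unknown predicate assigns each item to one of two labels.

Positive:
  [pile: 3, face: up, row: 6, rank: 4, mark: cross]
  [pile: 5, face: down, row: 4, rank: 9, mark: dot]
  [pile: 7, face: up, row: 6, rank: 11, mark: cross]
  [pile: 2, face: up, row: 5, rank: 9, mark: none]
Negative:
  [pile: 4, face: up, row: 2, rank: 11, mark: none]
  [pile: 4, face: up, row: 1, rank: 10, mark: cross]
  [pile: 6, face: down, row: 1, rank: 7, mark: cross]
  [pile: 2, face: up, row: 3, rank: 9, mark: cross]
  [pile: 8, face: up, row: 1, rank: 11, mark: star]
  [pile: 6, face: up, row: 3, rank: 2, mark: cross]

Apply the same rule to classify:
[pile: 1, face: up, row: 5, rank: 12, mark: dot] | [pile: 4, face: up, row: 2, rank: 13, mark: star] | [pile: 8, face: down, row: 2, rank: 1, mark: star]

The pattern is that an item is 'Positive' exactly when: row ≥ 4.

Positive, Negative, Negative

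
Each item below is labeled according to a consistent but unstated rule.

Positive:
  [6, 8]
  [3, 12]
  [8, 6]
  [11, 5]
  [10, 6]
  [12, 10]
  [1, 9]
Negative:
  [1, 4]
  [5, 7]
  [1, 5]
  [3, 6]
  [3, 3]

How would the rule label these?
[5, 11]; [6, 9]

One predicate separates the groups cleanly: max ≥ 8.
[5, 11]: Positive (max 11). [6, 9]: Positive (max 9).

Positive, Positive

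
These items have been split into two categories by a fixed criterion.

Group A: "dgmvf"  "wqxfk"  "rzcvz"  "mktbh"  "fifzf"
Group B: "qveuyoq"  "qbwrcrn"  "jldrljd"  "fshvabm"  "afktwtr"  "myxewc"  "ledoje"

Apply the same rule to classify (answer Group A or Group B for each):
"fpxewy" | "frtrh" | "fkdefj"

Group B, Group A, Group B

Checking candidate rules against both groups, what survives is: length 5.
"fpxewy": Group B (length 6).
"frtrh": Group A (length 5).
"fkdefj": Group B (length 6).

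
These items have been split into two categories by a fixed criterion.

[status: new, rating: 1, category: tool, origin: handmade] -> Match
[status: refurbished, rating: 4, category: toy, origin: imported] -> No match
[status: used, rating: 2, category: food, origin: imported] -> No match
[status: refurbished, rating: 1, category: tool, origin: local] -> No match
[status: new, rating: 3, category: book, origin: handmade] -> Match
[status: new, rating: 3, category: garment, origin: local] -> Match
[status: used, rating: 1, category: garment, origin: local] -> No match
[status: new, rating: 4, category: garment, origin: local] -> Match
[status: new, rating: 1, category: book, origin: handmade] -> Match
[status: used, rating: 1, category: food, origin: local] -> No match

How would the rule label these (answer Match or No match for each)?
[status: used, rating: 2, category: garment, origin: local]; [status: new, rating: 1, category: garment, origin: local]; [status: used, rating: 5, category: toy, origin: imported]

Every 'Match' example satisfies: status is new. None of the 'No match' examples do.
[status: used, rating: 2, category: garment, origin: local]: status is used — does not fit, so No match.
[status: new, rating: 1, category: garment, origin: local]: status is new — satisfies this, so Match.
[status: used, rating: 5, category: toy, origin: imported]: status is used — does not fit, so No match.

No match, Match, No match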